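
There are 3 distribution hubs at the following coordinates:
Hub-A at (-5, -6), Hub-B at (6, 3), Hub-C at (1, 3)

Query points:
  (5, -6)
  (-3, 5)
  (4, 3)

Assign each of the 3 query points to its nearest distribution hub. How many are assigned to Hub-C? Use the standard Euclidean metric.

(5, -6) — d² to each: Hub-A:100, Hub-B:82, Hub-C:97 → nearest is Hub-B
(-3, 5) — d² to each: Hub-A:125, Hub-B:85, Hub-C:20 → nearest is Hub-C
(4, 3) — d² to each: Hub-A:162, Hub-B:4, Hub-C:9 → nearest is Hub-B
1 of the 3 points has Hub-C as nearest.

1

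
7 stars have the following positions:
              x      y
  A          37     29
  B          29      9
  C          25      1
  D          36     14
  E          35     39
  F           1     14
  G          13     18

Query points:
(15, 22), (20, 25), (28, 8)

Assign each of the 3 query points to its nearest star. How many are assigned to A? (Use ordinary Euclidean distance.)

0

(15, 22) — d² to each: A:533, B:365, C:541, D:505, E:689, F:260, G:20 → nearest is G
(20, 25) — d² to each: A:305, B:337, C:601, D:377, E:421, F:482, G:98 → nearest is G
(28, 8) — d² to each: A:522, B:2, C:58, D:100, E:1010, F:765, G:325 → nearest is B
0 of the 3 points have A as nearest.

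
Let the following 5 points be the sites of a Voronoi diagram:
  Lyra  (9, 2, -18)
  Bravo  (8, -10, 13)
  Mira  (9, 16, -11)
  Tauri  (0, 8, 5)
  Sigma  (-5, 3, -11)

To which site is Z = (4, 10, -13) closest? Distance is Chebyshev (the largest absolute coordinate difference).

Mira

d(Z, Lyra) = max(5, 8, 5) = 8
d(Z, Bravo) = max(4, 20, 26) = 26
d(Z, Mira) = max(5, 6, 2) = 6
d(Z, Tauri) = max(4, 2, 18) = 18
d(Z, Sigma) = max(9, 7, 2) = 9
Minimum is at Mira.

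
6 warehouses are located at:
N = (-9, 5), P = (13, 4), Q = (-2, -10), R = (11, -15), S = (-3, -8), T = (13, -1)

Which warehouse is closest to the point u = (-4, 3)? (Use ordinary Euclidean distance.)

N

Squared Euclidean distances:
|uN|² = (-4−(-9))² + (3−5)² = 25 + 4 = 29
|uP|² = (-4−13)² + (3−4)² = 289 + 1 = 290
|uQ|² = (-4−(-2))² + (3−(-10))² = 4 + 169 = 173
|uR|² = (-4−11)² + (3−(-15))² = 225 + 324 = 549
|uS|² = (-4−(-3))² + (3−(-8))² = 1 + 121 = 122
|uT|² = (-4−13)² + (3−(-1))² = 289 + 16 = 305
Minimum is at N.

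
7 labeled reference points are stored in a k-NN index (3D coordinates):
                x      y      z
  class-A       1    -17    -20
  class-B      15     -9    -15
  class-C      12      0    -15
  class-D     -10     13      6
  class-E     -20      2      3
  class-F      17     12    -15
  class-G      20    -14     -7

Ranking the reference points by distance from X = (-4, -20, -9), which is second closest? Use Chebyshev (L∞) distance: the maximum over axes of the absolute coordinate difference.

d(X, class-A) = max(5, 3, 11) = 11
d(X, class-B) = max(19, 11, 6) = 19
d(X, class-C) = max(16, 20, 6) = 20
d(X, class-D) = max(6, 33, 15) = 33
d(X, class-E) = max(16, 22, 12) = 22
d(X, class-F) = max(21, 32, 6) = 32
d(X, class-G) = max(24, 6, 2) = 24
Sorted ascending: class-A, class-B, class-C, … — the second-nearest is class-B.

class-B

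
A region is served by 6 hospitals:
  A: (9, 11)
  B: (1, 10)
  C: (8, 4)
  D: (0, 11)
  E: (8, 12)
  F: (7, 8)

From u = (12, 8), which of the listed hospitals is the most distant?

D

Compare squared distances (the ordering matches that of the actual distances):
|uA|² = (12−9)² + (8−11)² = 9 + 9 = 18
|uB|² = (12−1)² + (8−10)² = 121 + 4 = 125
|uC|² = (12−8)² + (8−4)² = 16 + 16 = 32
|uD|² = (12−0)² + (8−11)² = 144 + 9 = 153
|uE|² = (12−8)² + (8−12)² = 16 + 16 = 32
|uF|² = (12−7)² + (8−8)² = 25 + 0 = 25
The largest is to D.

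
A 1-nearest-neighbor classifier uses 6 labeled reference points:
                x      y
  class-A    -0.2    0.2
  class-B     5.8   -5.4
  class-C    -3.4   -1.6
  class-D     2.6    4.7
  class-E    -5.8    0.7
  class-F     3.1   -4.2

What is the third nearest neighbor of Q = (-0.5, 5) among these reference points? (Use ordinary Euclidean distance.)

Squared Euclidean distances:
d²(Q, class-A) = (-0.5−(-0.2))² + (5−0.2)² = 0.09 + 23.04 = 23.13
d²(Q, class-B) = (-0.5−5.8)² + (5−(-5.4))² = 39.69 + 108.16 = 147.85
d²(Q, class-C) = (-0.5−(-3.4))² + (5−(-1.6))² = 8.41 + 43.56 = 51.97
d²(Q, class-D) = (-0.5−2.6)² + (5−4.7)² = 9.61 + 0.09 = 9.7
d²(Q, class-E) = (-0.5−(-5.8))² + (5−0.7)² = 28.09 + 18.49 = 46.58
d²(Q, class-F) = (-0.5−3.1)² + (5−(-4.2))² = 12.96 + 84.64 = 97.6
Sorted ascending: class-D, class-A, class-E, class-C, … — the third-nearest is class-E.

class-E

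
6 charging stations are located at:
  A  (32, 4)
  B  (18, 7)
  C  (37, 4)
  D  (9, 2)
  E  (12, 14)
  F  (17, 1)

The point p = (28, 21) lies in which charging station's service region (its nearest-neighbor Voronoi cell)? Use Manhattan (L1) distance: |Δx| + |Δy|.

A

d(p,A) = |28−32| + |21−4| = 4 + 17 = 21
d(p,B) = |28−18| + |21−7| = 10 + 14 = 24
d(p,C) = |28−37| + |21−4| = 9 + 17 = 26
d(p,D) = |28−9| + |21−2| = 19 + 19 = 38
d(p,E) = |28−12| + |21−14| = 16 + 7 = 23
d(p,F) = |28−17| + |21−1| = 11 + 20 = 31
Minimum is at A.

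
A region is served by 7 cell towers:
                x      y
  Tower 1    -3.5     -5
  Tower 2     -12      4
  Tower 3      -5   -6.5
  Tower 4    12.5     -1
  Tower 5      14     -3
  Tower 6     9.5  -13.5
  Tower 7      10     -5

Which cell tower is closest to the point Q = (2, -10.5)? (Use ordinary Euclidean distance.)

Tower 1

Since √ is increasing, it suffices to compare squared distances:
d²(Q, Tower 1) = (2−(-3.5))² + (-10.5−(-5))² = 30.25 + 30.25 = 60.5
d²(Q, Tower 2) = (2−(-12))² + (-10.5−4)² = 196 + 210.25 = 406.25
d²(Q, Tower 3) = (2−(-5))² + (-10.5−(-6.5))² = 49 + 16 = 65
d²(Q, Tower 4) = (2−12.5)² + (-10.5−(-1))² = 110.25 + 90.25 = 200.5
d²(Q, Tower 5) = (2−14)² + (-10.5−(-3))² = 144 + 56.25 = 200.25
d²(Q, Tower 6) = (2−9.5)² + (-10.5−(-13.5))² = 56.25 + 9 = 65.25
d²(Q, Tower 7) = (2−10)² + (-10.5−(-5))² = 64 + 30.25 = 94.25
Minimum is at Tower 1.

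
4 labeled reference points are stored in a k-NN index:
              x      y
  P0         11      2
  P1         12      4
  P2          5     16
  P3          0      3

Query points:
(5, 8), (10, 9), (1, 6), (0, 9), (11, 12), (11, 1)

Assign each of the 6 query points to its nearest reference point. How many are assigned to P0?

(5, 8) — d² to each: P0:72, P1:65, P2:64, P3:50 → nearest is P3
(10, 9) — d² to each: P0:50, P1:29, P2:74, P3:136 → nearest is P1
(1, 6) — d² to each: P0:116, P1:125, P2:116, P3:10 → nearest is P3
(0, 9) — d² to each: P0:170, P1:169, P2:74, P3:36 → nearest is P3
(11, 12) — d² to each: P0:100, P1:65, P2:52, P3:202 → nearest is P2
(11, 1) — d² to each: P0:1, P1:10, P2:261, P3:125 → nearest is P0
1 of the 6 points has P0 as nearest.

1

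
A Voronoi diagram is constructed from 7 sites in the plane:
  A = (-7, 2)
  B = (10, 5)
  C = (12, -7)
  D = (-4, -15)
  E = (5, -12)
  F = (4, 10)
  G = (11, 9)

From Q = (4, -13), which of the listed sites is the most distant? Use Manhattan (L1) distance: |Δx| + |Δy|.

d(Q,A) = |4−(-7)| + |-13−2| = 11 + 15 = 26
d(Q,B) = |4−10| + |-13−5| = 6 + 18 = 24
d(Q,C) = |4−12| + |-13−(-7)| = 8 + 6 = 14
d(Q,D) = |4−(-4)| + |-13−(-15)| = 8 + 2 = 10
d(Q,E) = |4−5| + |-13−(-12)| = 1 + 1 = 2
d(Q,F) = |4−4| + |-13−10| = 0 + 23 = 23
d(Q,G) = |4−11| + |-13−9| = 7 + 22 = 29
The largest is to G.

G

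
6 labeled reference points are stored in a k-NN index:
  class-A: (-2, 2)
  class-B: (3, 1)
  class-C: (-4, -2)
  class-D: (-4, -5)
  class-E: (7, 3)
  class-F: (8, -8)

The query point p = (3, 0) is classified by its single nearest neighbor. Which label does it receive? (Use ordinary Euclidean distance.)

class-B

Compare squared distances (the ordering matches that of the actual distances):
d²(p, class-A) = 25 + 4 = 29
d²(p, class-B) = 0 + 1 = 1
d²(p, class-C) = 49 + 4 = 53
d²(p, class-D) = 49 + 25 = 74
d²(p, class-E) = 16 + 9 = 25
d²(p, class-F) = 25 + 64 = 89
The smallest is to class-B, so p lies in the Voronoi region of class-B.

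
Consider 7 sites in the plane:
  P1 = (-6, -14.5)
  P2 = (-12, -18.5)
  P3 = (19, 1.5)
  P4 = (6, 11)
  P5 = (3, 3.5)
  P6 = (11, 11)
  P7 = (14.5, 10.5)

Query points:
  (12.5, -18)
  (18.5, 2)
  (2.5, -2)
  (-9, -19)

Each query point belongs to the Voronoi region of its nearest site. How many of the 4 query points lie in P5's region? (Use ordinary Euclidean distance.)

1

(12.5, -18) — d² to each: P1:354.5, P2:600.5, P3:422.5, P4:883.25, P5:552.5, P6:843.25, P7:816.25 → nearest is P1
(18.5, 2) — d² to each: P1:872.5, P2:1350.5, P3:0.5, P4:237.25, P5:242.5, P6:137.25, P7:88.25 → nearest is P3
(2.5, -2) — d² to each: P1:228.5, P2:482.5, P3:284.5, P4:181.25, P5:30.5, P6:241.25, P7:300.25 → nearest is P5
(-9, -19) — d² to each: P1:29.25, P2:9.25, P3:1204.25, P4:1125, P5:650.25, P6:1300, P7:1422.5 → nearest is P2
1 of the 4 points has P5 as nearest.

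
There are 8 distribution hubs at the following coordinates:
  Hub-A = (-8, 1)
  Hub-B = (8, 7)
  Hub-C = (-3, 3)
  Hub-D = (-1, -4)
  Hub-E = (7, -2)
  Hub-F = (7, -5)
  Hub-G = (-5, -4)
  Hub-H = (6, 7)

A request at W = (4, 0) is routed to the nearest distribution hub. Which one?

Squared Euclidean distances:
d²(W, Hub-A) = 144 + 1 = 145
d²(W, Hub-B) = 16 + 49 = 65
d²(W, Hub-C) = 49 + 9 = 58
d²(W, Hub-D) = 25 + 16 = 41
d²(W, Hub-E) = 9 + 4 = 13
d²(W, Hub-F) = 9 + 25 = 34
d²(W, Hub-G) = 81 + 16 = 97
d²(W, Hub-H) = 4 + 49 = 53
The smallest is to Hub-E, so W lies in the Voronoi region of Hub-E.

Hub-E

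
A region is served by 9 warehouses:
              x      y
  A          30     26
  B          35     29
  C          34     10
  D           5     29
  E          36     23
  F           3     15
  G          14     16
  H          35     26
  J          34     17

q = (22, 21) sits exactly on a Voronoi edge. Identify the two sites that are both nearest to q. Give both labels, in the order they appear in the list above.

Squared distances from q to each site:
|qA|² = 64 + 25 = 89
|qB|² = 169 + 64 = 233
|qC|² = 144 + 121 = 265
|qD|² = 289 + 64 = 353
|qE|² = 196 + 4 = 200
|qF|² = 361 + 36 = 397
|qG|² = 64 + 25 = 89
|qH|² = 169 + 25 = 194
|qJ|² = 144 + 16 = 160
q is equidistant from A and G (both at squared distance 89), and every other site is strictly farther — so q lies on the A–G Voronoi edge.

A and G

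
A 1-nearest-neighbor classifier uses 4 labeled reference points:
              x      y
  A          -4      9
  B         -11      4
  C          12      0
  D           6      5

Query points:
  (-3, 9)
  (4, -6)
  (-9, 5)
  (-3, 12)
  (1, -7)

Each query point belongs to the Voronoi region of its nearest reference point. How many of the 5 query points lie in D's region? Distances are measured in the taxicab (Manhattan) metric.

(-3, 9) — d to each: A:1, B:13, C:24, D:13 → nearest is A
(4, -6) — d to each: A:23, B:25, C:14, D:13 → nearest is D
(-9, 5) — d to each: A:9, B:3, C:26, D:15 → nearest is B
(-3, 12) — d to each: A:4, B:16, C:27, D:16 → nearest is A
(1, -7) — d to each: A:21, B:23, C:18, D:17 → nearest is D
2 of the 5 points have D as nearest.

2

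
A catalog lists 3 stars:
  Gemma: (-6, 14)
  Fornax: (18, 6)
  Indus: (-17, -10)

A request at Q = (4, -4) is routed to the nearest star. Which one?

Compare squared distances (the ordering matches that of the actual distances):
d²(Q, Gemma) = 100 + 324 = 424
d²(Q, Fornax) = 196 + 100 = 296
d²(Q, Indus) = 441 + 36 = 477
The smallest is to Fornax, so Q lies in the Voronoi region of Fornax.

Fornax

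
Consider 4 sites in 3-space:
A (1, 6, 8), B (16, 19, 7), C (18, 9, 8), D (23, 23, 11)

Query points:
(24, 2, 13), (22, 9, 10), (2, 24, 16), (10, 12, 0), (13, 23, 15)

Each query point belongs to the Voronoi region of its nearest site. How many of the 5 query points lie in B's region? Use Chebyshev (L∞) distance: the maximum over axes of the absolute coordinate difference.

3

(24, 2, 13) — d to each: A:23, B:17, C:7, D:21 → nearest is C
(22, 9, 10) — d to each: A:21, B:10, C:4, D:14 → nearest is C
(2, 24, 16) — d to each: A:18, B:14, C:16, D:21 → nearest is B
(10, 12, 0) — d to each: A:9, B:7, C:8, D:13 → nearest is B
(13, 23, 15) — d to each: A:17, B:8, C:14, D:10 → nearest is B
3 of the 5 points have B as nearest.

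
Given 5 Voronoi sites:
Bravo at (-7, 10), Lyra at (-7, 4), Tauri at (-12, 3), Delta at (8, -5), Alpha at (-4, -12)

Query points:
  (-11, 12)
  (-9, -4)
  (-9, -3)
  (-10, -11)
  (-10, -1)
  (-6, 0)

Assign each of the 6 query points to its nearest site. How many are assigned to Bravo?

(-11, 12) — d² to each: Bravo:20, Lyra:80, Tauri:82, Delta:650, Alpha:625 → nearest is Bravo
(-9, -4) — d² to each: Bravo:200, Lyra:68, Tauri:58, Delta:290, Alpha:89 → nearest is Tauri
(-9, -3) — d² to each: Bravo:173, Lyra:53, Tauri:45, Delta:293, Alpha:106 → nearest is Tauri
(-10, -11) — d² to each: Bravo:450, Lyra:234, Tauri:200, Delta:360, Alpha:37 → nearest is Alpha
(-10, -1) — d² to each: Bravo:130, Lyra:34, Tauri:20, Delta:340, Alpha:157 → nearest is Tauri
(-6, 0) — d² to each: Bravo:101, Lyra:17, Tauri:45, Delta:221, Alpha:148 → nearest is Lyra
1 of the 6 points has Bravo as nearest.

1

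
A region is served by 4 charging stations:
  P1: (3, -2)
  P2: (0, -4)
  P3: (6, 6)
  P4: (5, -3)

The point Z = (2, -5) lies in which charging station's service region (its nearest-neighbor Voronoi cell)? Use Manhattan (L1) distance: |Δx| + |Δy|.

P2

d(Z,P1) = |2−3| + |-5−(-2)| = 1 + 3 = 4
d(Z,P2) = |2−0| + |-5−(-4)| = 2 + 1 = 3
d(Z,P3) = |2−6| + |-5−6| = 4 + 11 = 15
d(Z,P4) = |2−5| + |-5−(-3)| = 3 + 2 = 5
Minimum is at P2.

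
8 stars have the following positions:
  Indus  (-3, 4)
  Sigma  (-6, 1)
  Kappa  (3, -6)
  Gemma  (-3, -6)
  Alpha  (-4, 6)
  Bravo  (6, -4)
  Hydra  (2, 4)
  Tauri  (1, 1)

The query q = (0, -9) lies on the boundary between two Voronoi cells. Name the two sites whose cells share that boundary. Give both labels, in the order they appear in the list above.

Kappa and Gemma

Squared distances from q to each site:
d²(q, Indus) = 9 + 169 = 178
d²(q, Sigma) = 36 + 100 = 136
d²(q, Kappa) = 9 + 9 = 18
d²(q, Gemma) = 9 + 9 = 18
d²(q, Alpha) = 16 + 225 = 241
d²(q, Bravo) = 36 + 25 = 61
d²(q, Hydra) = 4 + 169 = 173
d²(q, Tauri) = 1 + 100 = 101
q is equidistant from Kappa and Gemma (both at squared distance 18), and every other site is strictly farther — so q lies on the Kappa–Gemma Voronoi edge.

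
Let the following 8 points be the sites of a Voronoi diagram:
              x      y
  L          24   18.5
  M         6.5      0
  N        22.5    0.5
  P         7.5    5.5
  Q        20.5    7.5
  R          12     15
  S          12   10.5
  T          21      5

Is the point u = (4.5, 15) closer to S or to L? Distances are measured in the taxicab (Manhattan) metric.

S

d(u,S) = |4.5−12| + |15−10.5| = 7.5 + 4.5 = 12
d(u,L) = |4.5−24| + |15−18.5| = 19.5 + 3.5 = 23
12 < 23, so S is closer.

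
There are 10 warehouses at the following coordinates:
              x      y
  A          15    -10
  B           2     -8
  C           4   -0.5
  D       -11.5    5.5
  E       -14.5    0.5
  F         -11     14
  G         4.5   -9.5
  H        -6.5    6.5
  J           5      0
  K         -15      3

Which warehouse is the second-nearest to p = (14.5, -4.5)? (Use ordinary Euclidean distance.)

J

Since √ is increasing, it suffices to compare squared distances:
|pA|² = (14.5−15)² + (-4.5−(-10))² = 0.25 + 30.25 = 30.5
|pB|² = (14.5−2)² + (-4.5−(-8))² = 156.25 + 12.25 = 168.5
|pC|² = (14.5−4)² + (-4.5−(-0.5))² = 110.25 + 16 = 126.25
|pD|² = (14.5−(-11.5))² + (-4.5−5.5)² = 676 + 100 = 776
|pE|² = (14.5−(-14.5))² + (-4.5−0.5)² = 841 + 25 = 866
|pF|² = (14.5−(-11))² + (-4.5−14)² = 650.25 + 342.25 = 992.5
|pG|² = (14.5−4.5)² + (-4.5−(-9.5))² = 100 + 25 = 125
|pH|² = (14.5−(-6.5))² + (-4.5−6.5)² = 441 + 121 = 562
|pJ|² = (14.5−5)² + (-4.5−0)² = 90.25 + 20.25 = 110.5
|pK|² = (14.5−(-15))² + (-4.5−3)² = 870.25 + 56.25 = 926.5
Sorted ascending: A, J, G, … — the second-nearest is J.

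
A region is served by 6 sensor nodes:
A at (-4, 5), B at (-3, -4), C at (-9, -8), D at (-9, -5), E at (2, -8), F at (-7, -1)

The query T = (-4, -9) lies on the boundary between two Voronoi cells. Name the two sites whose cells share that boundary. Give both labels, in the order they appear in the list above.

Squared distances from T to each site:
|TA|² = 0 + 196 = 196
|TB|² = 1 + 25 = 26
|TC|² = 25 + 1 = 26
|TD|² = 25 + 16 = 41
|TE|² = 36 + 1 = 37
|TF|² = 9 + 64 = 73
T is equidistant from B and C (both at squared distance 26), and every other site is strictly farther — so T lies on the B–C Voronoi edge.

B and C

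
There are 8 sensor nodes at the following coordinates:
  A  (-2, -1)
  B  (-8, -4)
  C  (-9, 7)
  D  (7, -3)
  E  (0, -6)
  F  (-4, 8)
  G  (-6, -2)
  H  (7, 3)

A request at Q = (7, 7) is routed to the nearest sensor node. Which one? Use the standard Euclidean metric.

Compare squared distances (the ordering matches that of the actual distances):
|QA|² = (7−(-2))² + (7−(-1))² = 81 + 64 = 145
|QB|² = (7−(-8))² + (7−(-4))² = 225 + 121 = 346
|QC|² = (7−(-9))² + (7−7)² = 256 + 0 = 256
|QD|² = (7−7)² + (7−(-3))² = 0 + 100 = 100
|QE|² = (7−0)² + (7−(-6))² = 49 + 169 = 218
|QF|² = (7−(-4))² + (7−8)² = 121 + 1 = 122
|QG|² = (7−(-6))² + (7−(-2))² = 169 + 81 = 250
|QH|² = (7−7)² + (7−3)² = 0 + 16 = 16
H is nearest.

H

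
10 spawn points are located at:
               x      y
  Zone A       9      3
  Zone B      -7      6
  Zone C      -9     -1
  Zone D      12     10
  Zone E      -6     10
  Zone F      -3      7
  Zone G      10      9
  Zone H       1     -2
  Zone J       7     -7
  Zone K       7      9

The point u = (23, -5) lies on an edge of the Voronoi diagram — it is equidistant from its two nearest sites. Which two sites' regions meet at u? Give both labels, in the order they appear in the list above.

Squared distances from u to each site:
d²(u, Zone A) = (23−9)² + (-5−3)² = 196 + 64 = 260
d²(u, Zone B) = (23−(-7))² + (-5−6)² = 900 + 121 = 1021
d²(u, Zone C) = (23−(-9))² + (-5−(-1))² = 1024 + 16 = 1040
d²(u, Zone D) = (23−12)² + (-5−10)² = 121 + 225 = 346
d²(u, Zone E) = (23−(-6))² + (-5−10)² = 841 + 225 = 1066
d²(u, Zone F) = (23−(-3))² + (-5−7)² = 676 + 144 = 820
d²(u, Zone G) = (23−10)² + (-5−9)² = 169 + 196 = 365
d²(u, Zone H) = (23−1)² + (-5−(-2))² = 484 + 9 = 493
d²(u, Zone J) = (23−7)² + (-5−(-7))² = 256 + 4 = 260
d²(u, Zone K) = (23−7)² + (-5−9)² = 256 + 196 = 452
u is equidistant from Zone A and Zone J (both at squared distance 260), and every other site is strictly farther — so u lies on the Zone A–Zone J Voronoi edge.

Zone A and Zone J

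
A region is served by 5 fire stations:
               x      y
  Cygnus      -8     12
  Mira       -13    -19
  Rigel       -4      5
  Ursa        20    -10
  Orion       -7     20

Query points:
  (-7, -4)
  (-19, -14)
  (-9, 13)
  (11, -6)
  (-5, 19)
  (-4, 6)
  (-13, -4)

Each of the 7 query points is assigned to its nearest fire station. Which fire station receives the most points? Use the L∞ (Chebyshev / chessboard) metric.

Rigel

(-7, -4) — d to each: Cygnus:16, Mira:15, Rigel:9, Ursa:27, Orion:24 → nearest is Rigel
(-19, -14) — d to each: Cygnus:26, Mira:6, Rigel:19, Ursa:39, Orion:34 → nearest is Mira
(-9, 13) — d to each: Cygnus:1, Mira:32, Rigel:8, Ursa:29, Orion:7 → nearest is Cygnus
(11, -6) — d to each: Cygnus:19, Mira:24, Rigel:15, Ursa:9, Orion:26 → nearest is Ursa
(-5, 19) — d to each: Cygnus:7, Mira:38, Rigel:14, Ursa:29, Orion:2 → nearest is Orion
(-4, 6) — d to each: Cygnus:6, Mira:25, Rigel:1, Ursa:24, Orion:14 → nearest is Rigel
(-13, -4) — d to each: Cygnus:16, Mira:15, Rigel:9, Ursa:33, Orion:24 → nearest is Rigel
Tally — Cygnus:1, Mira:1, Rigel:3, Ursa:1, Orion:1. Rigel captures the most (3).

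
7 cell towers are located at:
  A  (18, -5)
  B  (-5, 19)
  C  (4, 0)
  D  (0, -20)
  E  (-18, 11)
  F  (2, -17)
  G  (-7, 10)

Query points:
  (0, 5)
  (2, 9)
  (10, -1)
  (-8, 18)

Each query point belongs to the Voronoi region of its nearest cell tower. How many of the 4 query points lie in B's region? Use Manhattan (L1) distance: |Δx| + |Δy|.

(0, 5) — d to each: A:28, B:19, C:9, D:25, E:24, F:24, G:12 → nearest is C
(2, 9) — d to each: A:30, B:17, C:11, D:31, E:22, F:26, G:10 → nearest is G
(10, -1) — d to each: A:12, B:35, C:7, D:29, E:40, F:24, G:28 → nearest is C
(-8, 18) — d to each: A:49, B:4, C:30, D:46, E:17, F:45, G:9 → nearest is B
1 of the 4 points has B as nearest.

1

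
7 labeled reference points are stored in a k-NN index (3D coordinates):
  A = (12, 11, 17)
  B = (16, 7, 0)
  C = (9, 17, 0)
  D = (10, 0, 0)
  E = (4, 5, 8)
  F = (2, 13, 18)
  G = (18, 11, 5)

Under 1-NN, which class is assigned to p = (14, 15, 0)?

Since √ is increasing, it suffices to compare squared distances:
|pA|² = (14−12)² + (15−11)² + (0−17)² = 4 + 16 + 289 = 309
|pB|² = (14−16)² + (15−7)² + (0−0)² = 4 + 64 + 0 = 68
|pC|² = (14−9)² + (15−17)² + (0−0)² = 25 + 4 + 0 = 29
|pD|² = (14−10)² + (15−0)² + (0−0)² = 16 + 225 + 0 = 241
|pE|² = (14−4)² + (15−5)² + (0−8)² = 100 + 100 + 64 = 264
|pF|² = (14−2)² + (15−13)² + (0−18)² = 144 + 4 + 324 = 472
|pG|² = (14−18)² + (15−11)² + (0−5)² = 16 + 16 + 25 = 57
C is nearest.

C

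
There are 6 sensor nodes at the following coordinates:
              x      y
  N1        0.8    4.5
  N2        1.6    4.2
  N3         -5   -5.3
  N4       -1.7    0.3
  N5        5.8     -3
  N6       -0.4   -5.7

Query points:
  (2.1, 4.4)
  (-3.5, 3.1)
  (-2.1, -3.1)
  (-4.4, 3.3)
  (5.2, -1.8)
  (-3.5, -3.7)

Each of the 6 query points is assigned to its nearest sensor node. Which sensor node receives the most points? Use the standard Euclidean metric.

N4

(2.1, 4.4) — d² to each: N1:1.7, N2:0.29, N3:144.5, N4:31.25, N5:68.45, N6:108.26 → nearest is N2
(-3.5, 3.1) — d² to each: N1:20.45, N2:27.22, N3:72.81, N4:11.08, N5:123.7, N6:87.05 → nearest is N4
(-2.1, -3.1) — d² to each: N1:66.17, N2:66.98, N3:13.25, N4:11.72, N5:62.42, N6:9.65 → nearest is N6
(-4.4, 3.3) — d² to each: N1:28.48, N2:36.81, N3:74.32, N4:16.29, N5:143.73, N6:97 → nearest is N4
(5.2, -1.8) — d² to each: N1:59.05, N2:48.96, N3:116.29, N4:52.02, N5:1.8, N6:46.57 → nearest is N5
(-3.5, -3.7) — d² to each: N1:85.73, N2:88.42, N3:4.81, N4:19.24, N5:86.98, N6:13.61 → nearest is N3
Tally — N2:1, N3:1, N4:2, N5:1, N6:1. N4 captures the most (2).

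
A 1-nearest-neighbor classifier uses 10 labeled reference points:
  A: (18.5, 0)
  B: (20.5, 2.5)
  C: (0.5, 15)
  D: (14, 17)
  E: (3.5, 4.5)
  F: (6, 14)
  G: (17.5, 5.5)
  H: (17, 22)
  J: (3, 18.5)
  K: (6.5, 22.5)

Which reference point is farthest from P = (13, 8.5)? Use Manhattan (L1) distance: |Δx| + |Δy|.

d(P,A) = 5.5 + 8.5 = 14
d(P,B) = 7.5 + 6 = 13.5
d(P,C) = 12.5 + 6.5 = 19
d(P,D) = 1 + 8.5 = 9.5
d(P,E) = 9.5 + 4 = 13.5
d(P,F) = 7 + 5.5 = 12.5
d(P,G) = 4.5 + 3 = 7.5
d(P,H) = 4 + 13.5 = 17.5
d(P,J) = 10 + 10 = 20
d(P,K) = 6.5 + 14 = 20.5
The largest is to K.

K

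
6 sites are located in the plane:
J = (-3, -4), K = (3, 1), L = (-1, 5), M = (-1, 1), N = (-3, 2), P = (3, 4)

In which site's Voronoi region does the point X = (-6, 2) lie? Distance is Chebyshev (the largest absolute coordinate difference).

N

d(X,J) = max(3, 6) = 6
d(X,K) = max(9, 1) = 9
d(X,L) = max(5, 3) = 5
d(X,M) = max(5, 1) = 5
d(X,N) = max(3, 0) = 3
d(X,P) = max(9, 2) = 9
Minimum is at N.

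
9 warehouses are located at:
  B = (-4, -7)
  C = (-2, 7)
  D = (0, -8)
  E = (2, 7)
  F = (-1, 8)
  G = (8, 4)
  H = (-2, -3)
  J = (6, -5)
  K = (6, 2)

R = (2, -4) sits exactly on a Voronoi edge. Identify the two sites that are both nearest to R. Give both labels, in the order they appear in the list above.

H and J

Squared distances from R to each site:
|RB|² = (2−(-4))² + (-4−(-7))² = 36 + 9 = 45
|RC|² = (2−(-2))² + (-4−7)² = 16 + 121 = 137
|RD|² = (2−0)² + (-4−(-8))² = 4 + 16 = 20
|RE|² = (2−2)² + (-4−7)² = 0 + 121 = 121
|RF|² = (2−(-1))² + (-4−8)² = 9 + 144 = 153
|RG|² = (2−8)² + (-4−4)² = 36 + 64 = 100
|RH|² = (2−(-2))² + (-4−(-3))² = 16 + 1 = 17
|RJ|² = (2−6)² + (-4−(-5))² = 16 + 1 = 17
|RK|² = (2−6)² + (-4−2)² = 16 + 36 = 52
R is equidistant from H and J (both at squared distance 17), and every other site is strictly farther — so R lies on the H–J Voronoi edge.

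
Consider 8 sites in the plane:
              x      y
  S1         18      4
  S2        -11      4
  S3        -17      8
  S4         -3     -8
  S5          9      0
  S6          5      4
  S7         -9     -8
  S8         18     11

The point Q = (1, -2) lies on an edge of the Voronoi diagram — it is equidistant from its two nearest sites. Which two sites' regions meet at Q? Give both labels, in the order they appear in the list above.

Squared distances from Q to each site:
|QS1|² = (1−18)² + (-2−4)² = 289 + 36 = 325
|QS2|² = (1−(-11))² + (-2−4)² = 144 + 36 = 180
|QS3|² = (1−(-17))² + (-2−8)² = 324 + 100 = 424
|QS4|² = (1−(-3))² + (-2−(-8))² = 16 + 36 = 52
|QS5|² = (1−9)² + (-2−0)² = 64 + 4 = 68
|QS6|² = (1−5)² + (-2−4)² = 16 + 36 = 52
|QS7|² = (1−(-9))² + (-2−(-8))² = 100 + 36 = 136
|QS8|² = (1−18)² + (-2−11)² = 289 + 169 = 458
Q is equidistant from S4 and S6 (both at squared distance 52), and every other site is strictly farther — so Q lies on the S4–S6 Voronoi edge.

S4 and S6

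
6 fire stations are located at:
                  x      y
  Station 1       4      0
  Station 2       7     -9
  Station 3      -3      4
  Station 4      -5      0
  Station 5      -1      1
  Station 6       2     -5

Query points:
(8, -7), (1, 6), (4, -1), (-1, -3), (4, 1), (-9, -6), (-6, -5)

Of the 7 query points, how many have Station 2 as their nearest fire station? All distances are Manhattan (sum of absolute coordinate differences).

(8, -7) — d to each: Station 1:11, Station 2:3, Station 3:22, Station 4:20, Station 5:17, Station 6:8 → nearest is Station 2
(1, 6) — d to each: Station 1:9, Station 2:21, Station 3:6, Station 4:12, Station 5:7, Station 6:12 → nearest is Station 3
(4, -1) — d to each: Station 1:1, Station 2:11, Station 3:12, Station 4:10, Station 5:7, Station 6:6 → nearest is Station 1
(-1, -3) — d to each: Station 1:8, Station 2:14, Station 3:9, Station 4:7, Station 5:4, Station 6:5 → nearest is Station 5
(4, 1) — d to each: Station 1:1, Station 2:13, Station 3:10, Station 4:10, Station 5:5, Station 6:8 → nearest is Station 1
(-9, -6) — d to each: Station 1:19, Station 2:19, Station 3:16, Station 4:10, Station 5:15, Station 6:12 → nearest is Station 4
(-6, -5) — d to each: Station 1:15, Station 2:17, Station 3:12, Station 4:6, Station 5:11, Station 6:8 → nearest is Station 4
1 of the 7 points has Station 2 as nearest.

1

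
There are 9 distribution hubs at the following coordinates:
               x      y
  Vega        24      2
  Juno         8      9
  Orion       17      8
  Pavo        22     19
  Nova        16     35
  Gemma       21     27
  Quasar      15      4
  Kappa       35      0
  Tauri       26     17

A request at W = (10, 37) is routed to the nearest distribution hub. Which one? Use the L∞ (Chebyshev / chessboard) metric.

d(W, Vega) = max(14, 35) = 35
d(W, Juno) = max(2, 28) = 28
d(W, Orion) = max(7, 29) = 29
d(W, Pavo) = max(12, 18) = 18
d(W, Nova) = max(6, 2) = 6
d(W, Gemma) = max(11, 10) = 11
d(W, Quasar) = max(5, 33) = 33
d(W, Kappa) = max(25, 37) = 37
d(W, Tauri) = max(16, 20) = 20
The smallest is to Nova, so W lies in the Voronoi region of Nova.

Nova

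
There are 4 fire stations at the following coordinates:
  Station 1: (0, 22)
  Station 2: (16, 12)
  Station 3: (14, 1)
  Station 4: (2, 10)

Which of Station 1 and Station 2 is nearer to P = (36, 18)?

Station 2

Compare squared distances:
d²(P, Station 1) = (36−0)² + (18−22)² = 1296 + 16 = 1312
d²(P, Station 2) = (36−16)² + (18−12)² = 400 + 36 = 436
1312 > 436, so Station 2 is closer.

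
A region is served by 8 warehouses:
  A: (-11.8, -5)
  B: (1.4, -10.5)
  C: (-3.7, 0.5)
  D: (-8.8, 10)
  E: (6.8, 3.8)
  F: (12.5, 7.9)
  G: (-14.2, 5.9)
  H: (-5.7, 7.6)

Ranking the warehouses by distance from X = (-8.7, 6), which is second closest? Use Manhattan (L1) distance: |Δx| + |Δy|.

H

d(X,A) = 3.1 + 11 = 14.1
d(X,B) = 10.1 + 16.5 = 26.6
d(X,C) = 5 + 5.5 = 10.5
d(X,D) = 0.1 + 4 = 4.1
d(X,E) = 15.5 + 2.2 = 17.7
d(X,F) = 21.2 + 1.9 = 23.1
d(X,G) = 5.5 + 0.1 = 5.6
d(X,H) = 3 + 1.6 = 4.6
Sorted ascending: D, H, G, … — the second-nearest is H.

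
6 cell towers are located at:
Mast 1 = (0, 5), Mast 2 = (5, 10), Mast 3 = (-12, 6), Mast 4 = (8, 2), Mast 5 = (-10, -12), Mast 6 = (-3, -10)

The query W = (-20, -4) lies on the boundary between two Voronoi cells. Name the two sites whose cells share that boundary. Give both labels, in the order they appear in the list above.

Squared distances from W to each site:
d²(W, Mast 1) = (-20−0)² + (-4−5)² = 400 + 81 = 481
d²(W, Mast 2) = (-20−5)² + (-4−10)² = 625 + 196 = 821
d²(W, Mast 3) = (-20−(-12))² + (-4−6)² = 64 + 100 = 164
d²(W, Mast 4) = (-20−8)² + (-4−2)² = 784 + 36 = 820
d²(W, Mast 5) = (-20−(-10))² + (-4−(-12))² = 100 + 64 = 164
d²(W, Mast 6) = (-20−(-3))² + (-4−(-10))² = 289 + 36 = 325
W is equidistant from Mast 3 and Mast 5 (both at squared distance 164), and every other site is strictly farther — so W lies on the Mast 3–Mast 5 Voronoi edge.

Mast 3 and Mast 5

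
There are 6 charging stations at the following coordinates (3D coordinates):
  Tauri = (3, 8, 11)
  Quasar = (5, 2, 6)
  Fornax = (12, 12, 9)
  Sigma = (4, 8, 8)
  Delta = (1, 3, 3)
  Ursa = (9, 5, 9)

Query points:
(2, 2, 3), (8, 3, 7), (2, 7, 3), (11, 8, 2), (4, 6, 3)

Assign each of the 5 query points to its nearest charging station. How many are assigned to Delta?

(2, 2, 3) — d² to each: Tauri:101, Quasar:18, Fornax:236, Sigma:65, Delta:2, Ursa:94 → nearest is Delta
(8, 3, 7) — d² to each: Tauri:66, Quasar:11, Fornax:101, Sigma:42, Delta:65, Ursa:9 → nearest is Ursa
(2, 7, 3) — d² to each: Tauri:66, Quasar:43, Fornax:161, Sigma:30, Delta:17, Ursa:89 → nearest is Delta
(11, 8, 2) — d² to each: Tauri:145, Quasar:88, Fornax:66, Sigma:85, Delta:126, Ursa:62 → nearest is Ursa
(4, 6, 3) — d² to each: Tauri:69, Quasar:26, Fornax:136, Sigma:29, Delta:18, Ursa:62 → nearest is Delta
3 of the 5 points have Delta as nearest.

3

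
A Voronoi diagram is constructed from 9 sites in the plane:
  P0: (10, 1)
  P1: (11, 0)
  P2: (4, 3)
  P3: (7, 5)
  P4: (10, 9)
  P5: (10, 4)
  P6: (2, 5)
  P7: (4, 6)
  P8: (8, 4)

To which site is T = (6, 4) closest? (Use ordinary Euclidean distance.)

Squared Euclidean distances:
|TP0|² = (6−10)² + (4−1)² = 16 + 9 = 25
|TP1|² = (6−11)² + (4−0)² = 25 + 16 = 41
|TP2|² = (6−4)² + (4−3)² = 4 + 1 = 5
|TP3|² = (6−7)² + (4−5)² = 1 + 1 = 2
|TP4|² = (6−10)² + (4−9)² = 16 + 25 = 41
|TP5|² = (6−10)² + (4−4)² = 16 + 0 = 16
|TP6|² = (6−2)² + (4−5)² = 16 + 1 = 17
|TP7|² = (6−4)² + (4−6)² = 4 + 4 = 8
|TP8|² = (6−8)² + (4−4)² = 4 + 0 = 4
P3 is nearest.

P3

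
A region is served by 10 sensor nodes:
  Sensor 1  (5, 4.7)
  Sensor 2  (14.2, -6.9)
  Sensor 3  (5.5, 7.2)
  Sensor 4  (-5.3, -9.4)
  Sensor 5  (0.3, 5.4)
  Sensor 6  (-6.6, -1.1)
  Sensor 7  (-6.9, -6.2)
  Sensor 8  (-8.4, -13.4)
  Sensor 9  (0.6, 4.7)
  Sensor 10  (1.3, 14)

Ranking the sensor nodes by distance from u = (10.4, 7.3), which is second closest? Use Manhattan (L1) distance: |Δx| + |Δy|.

d(u, Sensor 1) = 5.4 + 2.6 = 8
d(u, Sensor 2) = 3.8 + 14.2 = 18
d(u, Sensor 3) = 4.9 + 0.1 = 5
d(u, Sensor 4) = 15.7 + 16.7 = 32.4
d(u, Sensor 5) = 10.1 + 1.9 = 12
d(u, Sensor 6) = 17 + 8.4 = 25.4
d(u, Sensor 7) = 17.3 + 13.5 = 30.8
d(u, Sensor 8) = 18.8 + 20.7 = 39.5
d(u, Sensor 9) = 9.8 + 2.6 = 12.4
d(u, Sensor 10) = 9.1 + 6.7 = 15.8
Sorted ascending: Sensor 3, Sensor 1, Sensor 5, … — the second-nearest is Sensor 1.

Sensor 1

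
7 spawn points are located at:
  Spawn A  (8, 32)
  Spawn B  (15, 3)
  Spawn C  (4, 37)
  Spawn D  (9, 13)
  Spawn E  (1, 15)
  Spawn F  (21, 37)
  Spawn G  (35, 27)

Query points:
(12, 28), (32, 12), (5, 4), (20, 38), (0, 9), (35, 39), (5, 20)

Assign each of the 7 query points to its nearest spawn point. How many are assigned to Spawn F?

(12, 28) — d² to each: Spawn A:32, Spawn B:634, Spawn C:145, Spawn D:234, Spawn E:290, Spawn F:162, Spawn G:530 → nearest is Spawn A
(32, 12) — d² to each: Spawn A:976, Spawn B:370, Spawn C:1409, Spawn D:530, Spawn E:970, Spawn F:746, Spawn G:234 → nearest is Spawn G
(5, 4) — d² to each: Spawn A:793, Spawn B:101, Spawn C:1090, Spawn D:97, Spawn E:137, Spawn F:1345, Spawn G:1429 → nearest is Spawn D
(20, 38) — d² to each: Spawn A:180, Spawn B:1250, Spawn C:257, Spawn D:746, Spawn E:890, Spawn F:2, Spawn G:346 → nearest is Spawn F
(0, 9) — d² to each: Spawn A:593, Spawn B:261, Spawn C:800, Spawn D:97, Spawn E:37, Spawn F:1225, Spawn G:1549 → nearest is Spawn E
(35, 39) — d² to each: Spawn A:778, Spawn B:1696, Spawn C:965, Spawn D:1352, Spawn E:1732, Spawn F:200, Spawn G:144 → nearest is Spawn G
(5, 20) — d² to each: Spawn A:153, Spawn B:389, Spawn C:290, Spawn D:65, Spawn E:41, Spawn F:545, Spawn G:949 → nearest is Spawn E
1 of the 7 points has Spawn F as nearest.

1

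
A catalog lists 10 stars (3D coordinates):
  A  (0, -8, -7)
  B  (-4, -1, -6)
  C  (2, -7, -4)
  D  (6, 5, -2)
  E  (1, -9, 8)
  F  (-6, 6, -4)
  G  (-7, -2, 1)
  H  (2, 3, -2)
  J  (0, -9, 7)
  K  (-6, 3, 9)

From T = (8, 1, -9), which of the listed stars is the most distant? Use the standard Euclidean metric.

Since √ is increasing, it suffices to compare squared distances:
|TA|² = 64 + 81 + 4 = 149
|TB|² = 144 + 4 + 9 = 157
|TC|² = 36 + 64 + 25 = 125
|TD|² = 4 + 16 + 49 = 69
|TE|² = 49 + 100 + 289 = 438
|TF|² = 196 + 25 + 25 = 246
|TG|² = 225 + 9 + 100 = 334
|TH|² = 36 + 4 + 49 = 89
|TJ|² = 64 + 100 + 256 = 420
|TK|² = 196 + 4 + 324 = 524
The largest is to K.

K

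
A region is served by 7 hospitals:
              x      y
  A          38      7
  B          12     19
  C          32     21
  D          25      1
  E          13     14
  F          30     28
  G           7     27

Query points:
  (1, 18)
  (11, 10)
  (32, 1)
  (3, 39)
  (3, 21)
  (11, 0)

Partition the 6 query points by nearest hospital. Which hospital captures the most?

(1, 18) — d² to each: A:1490, B:122, C:970, D:865, E:160, F:941, G:117 → nearest is G
(11, 10) — d² to each: A:738, B:82, C:562, D:277, E:20, F:685, G:305 → nearest is E
(32, 1) — d² to each: A:72, B:724, C:400, D:49, E:530, F:733, G:1301 → nearest is D
(3, 39) — d² to each: A:2249, B:481, C:1165, D:1928, E:725, F:850, G:160 → nearest is G
(3, 21) — d² to each: A:1421, B:85, C:841, D:884, E:149, F:778, G:52 → nearest is G
(11, 0) — d² to each: A:778, B:362, C:882, D:197, E:200, F:1145, G:745 → nearest is D
Tally — D:2, E:1, G:3. G captures the most (3).

G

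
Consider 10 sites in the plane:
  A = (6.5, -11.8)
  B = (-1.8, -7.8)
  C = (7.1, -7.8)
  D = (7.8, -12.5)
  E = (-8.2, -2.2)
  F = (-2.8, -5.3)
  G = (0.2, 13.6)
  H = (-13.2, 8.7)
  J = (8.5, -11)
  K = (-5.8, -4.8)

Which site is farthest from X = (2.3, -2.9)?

H

Since √ is increasing, it suffices to compare squared distances:
|XA|² = 17.64 + 79.21 = 96.85
|XB|² = 16.81 + 24.01 = 40.82
|XC|² = 23.04 + 24.01 = 47.05
|XD|² = 30.25 + 92.16 = 122.41
|XE|² = 110.25 + 0.49 = 110.74
|XF|² = 26.01 + 5.76 = 31.77
|XG|² = 4.41 + 272.25 = 276.66
|XH|² = 240.25 + 134.56 = 374.81
|XJ|² = 38.44 + 65.61 = 104.05
|XK|² = 65.61 + 3.61 = 69.22
The largest is to H.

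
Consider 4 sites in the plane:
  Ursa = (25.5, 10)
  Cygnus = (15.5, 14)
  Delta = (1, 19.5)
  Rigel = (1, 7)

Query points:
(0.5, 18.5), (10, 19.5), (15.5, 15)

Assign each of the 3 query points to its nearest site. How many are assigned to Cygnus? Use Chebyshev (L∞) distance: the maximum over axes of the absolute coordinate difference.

2

(0.5, 18.5) — d to each: Ursa:25, Cygnus:15, Delta:1, Rigel:11.5 → nearest is Delta
(10, 19.5) — d to each: Ursa:15.5, Cygnus:5.5, Delta:9, Rigel:12.5 → nearest is Cygnus
(15.5, 15) — d to each: Ursa:10, Cygnus:1, Delta:14.5, Rigel:14.5 → nearest is Cygnus
2 of the 3 points have Cygnus as nearest.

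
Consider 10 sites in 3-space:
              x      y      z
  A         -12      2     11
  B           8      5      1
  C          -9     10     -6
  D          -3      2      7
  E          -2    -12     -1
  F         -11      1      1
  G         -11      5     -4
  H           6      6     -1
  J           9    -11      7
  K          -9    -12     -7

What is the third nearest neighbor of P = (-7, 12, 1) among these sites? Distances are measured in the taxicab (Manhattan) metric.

d(P,A) = |-7−(-12)| + |12−2| + |1−11| = 5 + 10 + 10 = 25
d(P,B) = |-7−8| + |12−5| + |1−1| = 15 + 7 + 0 = 22
d(P,C) = |-7−(-9)| + |12−10| + |1−(-6)| = 2 + 2 + 7 = 11
d(P,D) = |-7−(-3)| + |12−2| + |1−7| = 4 + 10 + 6 = 20
d(P,E) = |-7−(-2)| + |12−(-12)| + |1−(-1)| = 5 + 24 + 2 = 31
d(P,F) = |-7−(-11)| + |12−1| + |1−1| = 4 + 11 + 0 = 15
d(P,G) = |-7−(-11)| + |12−5| + |1−(-4)| = 4 + 7 + 5 = 16
d(P,H) = |-7−6| + |12−6| + |1−(-1)| = 13 + 6 + 2 = 21
d(P,J) = |-7−9| + |12−(-11)| + |1−7| = 16 + 23 + 6 = 45
d(P,K) = |-7−(-9)| + |12−(-12)| + |1−(-7)| = 2 + 24 + 8 = 34
Sorted ascending: C, F, G, D, … — the third-nearest is G.

G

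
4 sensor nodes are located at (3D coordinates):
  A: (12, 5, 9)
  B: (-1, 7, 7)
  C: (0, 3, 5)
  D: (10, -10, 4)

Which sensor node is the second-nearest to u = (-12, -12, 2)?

D

Compare squared distances (the ordering matches that of the actual distances):
|uA|² = (-12−12)² + (-12−5)² + (2−9)² = 576 + 289 + 49 = 914
|uB|² = (-12−(-1))² + (-12−7)² + (2−7)² = 121 + 361 + 25 = 507
|uC|² = (-12−0)² + (-12−3)² + (2−5)² = 144 + 225 + 9 = 378
|uD|² = (-12−10)² + (-12−(-10))² + (2−4)² = 484 + 4 + 4 = 492
Sorted ascending: C, D, B, … — the second-nearest is D.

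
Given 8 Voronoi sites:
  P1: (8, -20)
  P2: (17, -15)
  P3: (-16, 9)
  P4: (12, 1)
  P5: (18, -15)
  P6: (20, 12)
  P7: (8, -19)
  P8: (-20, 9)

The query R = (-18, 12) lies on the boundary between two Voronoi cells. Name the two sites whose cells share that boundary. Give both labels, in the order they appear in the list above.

Squared distances from R to each site:
|RP1|² = 676 + 1024 = 1700
|RP2|² = 1225 + 729 = 1954
|RP3|² = 4 + 9 = 13
|RP4|² = 900 + 121 = 1021
|RP5|² = 1296 + 729 = 2025
|RP6|² = 1444 + 0 = 1444
|RP7|² = 676 + 961 = 1637
|RP8|² = 4 + 9 = 13
R is equidistant from P3 and P8 (both at squared distance 13), and every other site is strictly farther — so R lies on the P3–P8 Voronoi edge.

P3 and P8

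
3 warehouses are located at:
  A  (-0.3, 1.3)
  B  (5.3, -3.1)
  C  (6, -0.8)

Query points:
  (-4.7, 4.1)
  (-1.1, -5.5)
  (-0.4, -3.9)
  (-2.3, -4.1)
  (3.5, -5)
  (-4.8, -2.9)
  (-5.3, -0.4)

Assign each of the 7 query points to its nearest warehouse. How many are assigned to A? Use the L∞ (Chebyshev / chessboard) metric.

5

(-4.7, 4.1) — d to each: A:4.4, B:10, C:10.7 → nearest is A
(-1.1, -5.5) — d to each: A:6.8, B:6.4, C:7.1 → nearest is B
(-0.4, -3.9) — d to each: A:5.2, B:5.7, C:6.4 → nearest is A
(-2.3, -4.1) — d to each: A:5.4, B:7.6, C:8.3 → nearest is A
(3.5, -5) — d to each: A:6.3, B:1.9, C:4.2 → nearest is B
(-4.8, -2.9) — d to each: A:4.5, B:10.1, C:10.8 → nearest is A
(-5.3, -0.4) — d to each: A:5, B:10.6, C:11.3 → nearest is A
5 of the 7 points have A as nearest.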